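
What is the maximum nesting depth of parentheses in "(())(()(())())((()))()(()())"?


Input: "(())(()(())())((()))()(()())"
Tracking depth:
  Position 0 '(': depth becomes 1
  Position 1 '(': depth becomes 2
  Position 2 ')': depth becomes 1
  Position 3 ')': depth becomes 0
  Position 4 '(': depth becomes 1
  Position 5 '(': depth becomes 2
  Position 6 ')': depth becomes 1
  Position 7 '(': depth becomes 2
  Position 8 '(': depth becomes 3
  Position 9 ')': depth becomes 2
  Position 10 ')': depth becomes 1
  Position 11 '(': depth becomes 2
  Position 12 ')': depth becomes 1
  Position 13 ')': depth becomes 0
  Position 14 '(': depth becomes 1
  Position 15 '(': depth becomes 2
  Position 16 '(': depth becomes 3
  Position 17 ')': depth becomes 2
  Position 18 ')': depth becomes 1
  Position 19 ')': depth becomes 0
  Position 20 '(': depth becomes 1
  Position 21 ')': depth becomes 0
  Position 22 '(': depth becomes 1
  Position 23 '(': depth becomes 2
  Position 24 ')': depth becomes 1
  Position 25 '(': depth becomes 2
  Position 26 ')': depth becomes 1
  Position 27 ')': depth becomes 0
Maximum depth reached: 3

3


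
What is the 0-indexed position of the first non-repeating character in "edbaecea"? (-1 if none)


Input: edbaecea
Character frequencies:
  'a': 2
  'b': 1
  'c': 1
  'd': 1
  'e': 3
Scanning left to right for freq == 1:
  Position 0 ('e'): freq=3, skip
  Position 1 ('d'): unique! => answer = 1

1


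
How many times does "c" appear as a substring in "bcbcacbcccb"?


Searching for "c" in "bcbcacbcccb"
Scanning each position:
  Position 0: "b" => no
  Position 1: "c" => MATCH
  Position 2: "b" => no
  Position 3: "c" => MATCH
  Position 4: "a" => no
  Position 5: "c" => MATCH
  Position 6: "b" => no
  Position 7: "c" => MATCH
  Position 8: "c" => MATCH
  Position 9: "c" => MATCH
  Position 10: "b" => no
Total occurrences: 6

6


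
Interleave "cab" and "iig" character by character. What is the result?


Interleaving "cab" and "iig":
  Position 0: 'c' from first, 'i' from second => "ci"
  Position 1: 'a' from first, 'i' from second => "ai"
  Position 2: 'b' from first, 'g' from second => "bg"
Result: ciaibg

ciaibg


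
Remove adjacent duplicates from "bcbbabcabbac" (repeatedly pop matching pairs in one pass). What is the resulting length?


Input: bcbbabcabbac
Stack-based adjacent duplicate removal:
  Read 'b': push. Stack: b
  Read 'c': push. Stack: bc
  Read 'b': push. Stack: bcb
  Read 'b': matches stack top 'b' => pop. Stack: bc
  Read 'a': push. Stack: bca
  Read 'b': push. Stack: bcab
  Read 'c': push. Stack: bcabc
  Read 'a': push. Stack: bcabca
  Read 'b': push. Stack: bcabcab
  Read 'b': matches stack top 'b' => pop. Stack: bcabca
  Read 'a': matches stack top 'a' => pop. Stack: bcabc
  Read 'c': matches stack top 'c' => pop. Stack: bcab
Final stack: "bcab" (length 4)

4


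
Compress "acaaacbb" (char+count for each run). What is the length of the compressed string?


Input: acaaacbb
Runs:
  'a' x 1 => "a1"
  'c' x 1 => "c1"
  'a' x 3 => "a3"
  'c' x 1 => "c1"
  'b' x 2 => "b2"
Compressed: "a1c1a3c1b2"
Compressed length: 10

10


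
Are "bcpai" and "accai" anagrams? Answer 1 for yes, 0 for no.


Strings: "bcpai", "accai"
Sorted first:  abcip
Sorted second: aacci
Differ at position 1: 'b' vs 'a' => not anagrams

0


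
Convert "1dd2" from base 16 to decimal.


Input: "1dd2" in base 16
Positional expansion:
  Digit '1' (value 1) x 16^3 = 4096
  Digit 'd' (value 13) x 16^2 = 3328
  Digit 'd' (value 13) x 16^1 = 208
  Digit '2' (value 2) x 16^0 = 2
Sum = 7634

7634


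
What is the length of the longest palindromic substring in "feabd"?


Input: "feabd"
Checking substrings for palindromes:
  No multi-char palindromic substrings found
Longest palindromic substring: "f" with length 1

1


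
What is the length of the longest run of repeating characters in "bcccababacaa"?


Input: "bcccababacaa"
Scanning for longest run:
  Position 1 ('c'): new char, reset run to 1
  Position 2 ('c'): continues run of 'c', length=2
  Position 3 ('c'): continues run of 'c', length=3
  Position 4 ('a'): new char, reset run to 1
  Position 5 ('b'): new char, reset run to 1
  Position 6 ('a'): new char, reset run to 1
  Position 7 ('b'): new char, reset run to 1
  Position 8 ('a'): new char, reset run to 1
  Position 9 ('c'): new char, reset run to 1
  Position 10 ('a'): new char, reset run to 1
  Position 11 ('a'): continues run of 'a', length=2
Longest run: 'c' with length 3

3


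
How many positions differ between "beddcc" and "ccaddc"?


Comparing "beddcc" and "ccaddc" position by position:
  Position 0: 'b' vs 'c' => DIFFER
  Position 1: 'e' vs 'c' => DIFFER
  Position 2: 'd' vs 'a' => DIFFER
  Position 3: 'd' vs 'd' => same
  Position 4: 'c' vs 'd' => DIFFER
  Position 5: 'c' vs 'c' => same
Positions that differ: 4

4


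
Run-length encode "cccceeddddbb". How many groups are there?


Input: cccceeddddbb
Scanning for consecutive runs:
  Group 1: 'c' x 4 (positions 0-3)
  Group 2: 'e' x 2 (positions 4-5)
  Group 3: 'd' x 4 (positions 6-9)
  Group 4: 'b' x 2 (positions 10-11)
Total groups: 4

4


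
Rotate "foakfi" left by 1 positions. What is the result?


Input: "foakfi", rotate left by 1
First 1 characters: "f"
Remaining characters: "oakfi"
Concatenate remaining + first: "oakfi" + "f" = "oakfif"

oakfif


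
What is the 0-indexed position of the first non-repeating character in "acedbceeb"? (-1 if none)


Input: acedbceeb
Character frequencies:
  'a': 1
  'b': 2
  'c': 2
  'd': 1
  'e': 3
Scanning left to right for freq == 1:
  Position 0 ('a'): unique! => answer = 0

0


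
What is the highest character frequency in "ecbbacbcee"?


Input: ecbbacbcee
Character counts:
  'a': 1
  'b': 3
  'c': 3
  'e': 3
Maximum frequency: 3

3


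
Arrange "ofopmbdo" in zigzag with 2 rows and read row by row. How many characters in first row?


Zigzag "ofopmbdo" into 2 rows:
Placing characters:
  'o' => row 0
  'f' => row 1
  'o' => row 0
  'p' => row 1
  'm' => row 0
  'b' => row 1
  'd' => row 0
  'o' => row 1
Rows:
  Row 0: "oomd"
  Row 1: "fpbo"
First row length: 4

4


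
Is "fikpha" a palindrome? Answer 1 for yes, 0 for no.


Input: fikpha
Reversed: ahpkif
  Compare pos 0 ('f') with pos 5 ('a'): MISMATCH
  Compare pos 1 ('i') with pos 4 ('h'): MISMATCH
  Compare pos 2 ('k') with pos 3 ('p'): MISMATCH
Result: not a palindrome

0


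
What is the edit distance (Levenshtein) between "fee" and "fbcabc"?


Computing edit distance: "fee" -> "fbcabc"
DP table:
           f    b    c    a    b    c
      0    1    2    3    4    5    6
  f   1    0    1    2    3    4    5
  e   2    1    1    2    3    4    5
  e   3    2    2    2    3    4    5
Edit distance = dp[3][6] = 5

5


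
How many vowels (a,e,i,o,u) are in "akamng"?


Input: akamng
Checking each character:
  'a' at position 0: vowel (running total: 1)
  'k' at position 1: consonant
  'a' at position 2: vowel (running total: 2)
  'm' at position 3: consonant
  'n' at position 4: consonant
  'g' at position 5: consonant
Total vowels: 2

2


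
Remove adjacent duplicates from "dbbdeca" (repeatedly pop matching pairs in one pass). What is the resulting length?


Input: dbbdeca
Stack-based adjacent duplicate removal:
  Read 'd': push. Stack: d
  Read 'b': push. Stack: db
  Read 'b': matches stack top 'b' => pop. Stack: d
  Read 'd': matches stack top 'd' => pop. Stack: (empty)
  Read 'e': push. Stack: e
  Read 'c': push. Stack: ec
  Read 'a': push. Stack: eca
Final stack: "eca" (length 3)

3


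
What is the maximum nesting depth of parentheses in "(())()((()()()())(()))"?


Input: "(())()((()()()())(()))"
Tracking depth:
  Position 0 '(': depth becomes 1
  Position 1 '(': depth becomes 2
  Position 2 ')': depth becomes 1
  Position 3 ')': depth becomes 0
  Position 4 '(': depth becomes 1
  Position 5 ')': depth becomes 0
  Position 6 '(': depth becomes 1
  Position 7 '(': depth becomes 2
  Position 8 '(': depth becomes 3
  Position 9 ')': depth becomes 2
  Position 10 '(': depth becomes 3
  Position 11 ')': depth becomes 2
  Position 12 '(': depth becomes 3
  Position 13 ')': depth becomes 2
  Position 14 '(': depth becomes 3
  Position 15 ')': depth becomes 2
  Position 16 ')': depth becomes 1
  Position 17 '(': depth becomes 2
  Position 18 '(': depth becomes 3
  Position 19 ')': depth becomes 2
  Position 20 ')': depth becomes 1
  Position 21 ')': depth becomes 0
Maximum depth reached: 3

3


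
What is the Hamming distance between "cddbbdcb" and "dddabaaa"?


Comparing "cddbbdcb" and "dddabaaa" position by position:
  Position 0: 'c' vs 'd' => differ
  Position 1: 'd' vs 'd' => same
  Position 2: 'd' vs 'd' => same
  Position 3: 'b' vs 'a' => differ
  Position 4: 'b' vs 'b' => same
  Position 5: 'd' vs 'a' => differ
  Position 6: 'c' vs 'a' => differ
  Position 7: 'b' vs 'a' => differ
Total differences (Hamming distance): 5

5


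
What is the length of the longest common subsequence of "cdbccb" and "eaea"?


LCS of "cdbccb" and "eaea"
DP table:
           e    a    e    a
      0    0    0    0    0
  c   0    0    0    0    0
  d   0    0    0    0    0
  b   0    0    0    0    0
  c   0    0    0    0    0
  c   0    0    0    0    0
  b   0    0    0    0    0
LCS length = dp[6][4] = 0

0


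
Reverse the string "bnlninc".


Input: bnlninc
Reading characters right to left:
  Position 6: 'c'
  Position 5: 'n'
  Position 4: 'i'
  Position 3: 'n'
  Position 2: 'l'
  Position 1: 'n'
  Position 0: 'b'
Reversed: cninlnb

cninlnb


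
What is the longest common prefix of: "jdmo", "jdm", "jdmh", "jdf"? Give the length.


Words: jdmo, jdm, jdmh, jdf
  Position 0: all 'j' => match
  Position 1: all 'd' => match
  Position 2: ('m', 'm', 'm', 'f') => mismatch, stop
LCP = "jd" (length 2)

2


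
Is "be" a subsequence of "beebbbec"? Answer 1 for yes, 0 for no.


Check if "be" is a subsequence of "beebbbec"
Greedy scan:
  Position 0 ('b'): matches sub[0] = 'b'
  Position 1 ('e'): matches sub[1] = 'e'
  Position 2 ('e'): no match needed
  Position 3 ('b'): no match needed
  Position 4 ('b'): no match needed
  Position 5 ('b'): no match needed
  Position 6 ('e'): no match needed
  Position 7 ('c'): no match needed
All 2 characters matched => is a subsequence

1


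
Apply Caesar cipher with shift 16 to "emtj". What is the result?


Caesar cipher: shift "emtj" by 16
  'e' (pos 4) + 16 = pos 20 = 'u'
  'm' (pos 12) + 16 = pos 2 = 'c'
  't' (pos 19) + 16 = pos 9 = 'j'
  'j' (pos 9) + 16 = pos 25 = 'z'
Result: ucjz

ucjz


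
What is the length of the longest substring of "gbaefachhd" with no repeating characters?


Input: "gbaefachhd"
Sliding window (track last position of each char):
  Position 0 ('g'): window [0,0] length 1 -- new best
  Position 1 ('b'): window [0,1] length 2 -- new best
  Position 2 ('a'): window [0,2] length 3 -- new best
  Position 3 ('e'): window [0,3] length 4 -- new best
  Position 4 ('f'): window [0,4] length 5 -- new best
  Position 5 ('a'): repeat (last at 2), move window start to 3
  Position 5 ('a'): window [3,5] length 3
  Position 6 ('c'): window [3,6] length 4
  Position 7 ('h'): window [3,7] length 5
  Position 8 ('h'): repeat (last at 7), move window start to 8
  Position 8 ('h'): window [8,8] length 1
  Position 9 ('d'): window [8,9] length 2
Longest substring with no repeats: "gbaef" with length 5

5


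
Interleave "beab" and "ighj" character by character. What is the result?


Interleaving "beab" and "ighj":
  Position 0: 'b' from first, 'i' from second => "bi"
  Position 1: 'e' from first, 'g' from second => "eg"
  Position 2: 'a' from first, 'h' from second => "ah"
  Position 3: 'b' from first, 'j' from second => "bj"
Result: biegahbj

biegahbj


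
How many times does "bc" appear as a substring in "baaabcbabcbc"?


Searching for "bc" in "baaabcbabcbc"
Scanning each position:
  Position 0: "ba" => no
  Position 1: "aa" => no
  Position 2: "aa" => no
  Position 3: "ab" => no
  Position 4: "bc" => MATCH
  Position 5: "cb" => no
  Position 6: "ba" => no
  Position 7: "ab" => no
  Position 8: "bc" => MATCH
  Position 9: "cb" => no
  Position 10: "bc" => MATCH
Total occurrences: 3

3


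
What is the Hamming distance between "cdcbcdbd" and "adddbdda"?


Comparing "cdcbcdbd" and "adddbdda" position by position:
  Position 0: 'c' vs 'a' => differ
  Position 1: 'd' vs 'd' => same
  Position 2: 'c' vs 'd' => differ
  Position 3: 'b' vs 'd' => differ
  Position 4: 'c' vs 'b' => differ
  Position 5: 'd' vs 'd' => same
  Position 6: 'b' vs 'd' => differ
  Position 7: 'd' vs 'a' => differ
Total differences (Hamming distance): 6

6


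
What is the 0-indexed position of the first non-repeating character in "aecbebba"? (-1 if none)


Input: aecbebba
Character frequencies:
  'a': 2
  'b': 3
  'c': 1
  'e': 2
Scanning left to right for freq == 1:
  Position 0 ('a'): freq=2, skip
  Position 1 ('e'): freq=2, skip
  Position 2 ('c'): unique! => answer = 2

2


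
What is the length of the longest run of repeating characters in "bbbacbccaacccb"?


Input: "bbbacbccaacccb"
Scanning for longest run:
  Position 1 ('b'): continues run of 'b', length=2
  Position 2 ('b'): continues run of 'b', length=3
  Position 3 ('a'): new char, reset run to 1
  Position 4 ('c'): new char, reset run to 1
  Position 5 ('b'): new char, reset run to 1
  Position 6 ('c'): new char, reset run to 1
  Position 7 ('c'): continues run of 'c', length=2
  Position 8 ('a'): new char, reset run to 1
  Position 9 ('a'): continues run of 'a', length=2
  Position 10 ('c'): new char, reset run to 1
  Position 11 ('c'): continues run of 'c', length=2
  Position 12 ('c'): continues run of 'c', length=3
  Position 13 ('b'): new char, reset run to 1
Longest run: 'b' with length 3

3


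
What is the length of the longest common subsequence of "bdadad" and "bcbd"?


LCS of "bdadad" and "bcbd"
DP table:
           b    c    b    d
      0    0    0    0    0
  b   0    1    1    1    1
  d   0    1    1    1    2
  a   0    1    1    1    2
  d   0    1    1    1    2
  a   0    1    1    1    2
  d   0    1    1    1    2
LCS length = dp[6][4] = 2

2


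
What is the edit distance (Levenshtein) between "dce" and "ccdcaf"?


Computing edit distance: "dce" -> "ccdcaf"
DP table:
           c    c    d    c    a    f
      0    1    2    3    4    5    6
  d   1    1    2    2    3    4    5
  c   2    1    1    2    2    3    4
  e   3    2    2    2    3    3    4
Edit distance = dp[3][6] = 4

4


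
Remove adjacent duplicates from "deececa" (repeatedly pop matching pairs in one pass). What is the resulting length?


Input: deececa
Stack-based adjacent duplicate removal:
  Read 'd': push. Stack: d
  Read 'e': push. Stack: de
  Read 'e': matches stack top 'e' => pop. Stack: d
  Read 'c': push. Stack: dc
  Read 'e': push. Stack: dce
  Read 'c': push. Stack: dcec
  Read 'a': push. Stack: dceca
Final stack: "dceca" (length 5)

5


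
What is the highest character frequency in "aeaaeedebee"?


Input: aeaaeedebee
Character counts:
  'a': 3
  'b': 1
  'd': 1
  'e': 6
Maximum frequency: 6

6


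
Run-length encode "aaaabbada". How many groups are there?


Input: aaaabbada
Scanning for consecutive runs:
  Group 1: 'a' x 4 (positions 0-3)
  Group 2: 'b' x 2 (positions 4-5)
  Group 3: 'a' x 1 (positions 6-6)
  Group 4: 'd' x 1 (positions 7-7)
  Group 5: 'a' x 1 (positions 8-8)
Total groups: 5

5


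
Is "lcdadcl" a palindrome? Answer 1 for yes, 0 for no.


Input: lcdadcl
Reversed: lcdadcl
  Compare pos 0 ('l') with pos 6 ('l'): match
  Compare pos 1 ('c') with pos 5 ('c'): match
  Compare pos 2 ('d') with pos 4 ('d'): match
Result: palindrome

1


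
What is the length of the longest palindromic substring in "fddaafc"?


Input: "fddaafc"
Checking substrings for palindromes:
  [1:3] "dd" (len 2) => palindrome
  [3:5] "aa" (len 2) => palindrome
Longest palindromic substring: "dd" with length 2

2


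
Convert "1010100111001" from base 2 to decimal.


Input: "1010100111001" in base 2
Positional expansion:
  Digit '1' (value 1) x 2^12 = 4096
  Digit '0' (value 0) x 2^11 = 0
  Digit '1' (value 1) x 2^10 = 1024
  Digit '0' (value 0) x 2^9 = 0
  Digit '1' (value 1) x 2^8 = 256
  Digit '0' (value 0) x 2^7 = 0
  Digit '0' (value 0) x 2^6 = 0
  Digit '1' (value 1) x 2^5 = 32
  Digit '1' (value 1) x 2^4 = 16
  Digit '1' (value 1) x 2^3 = 8
  Digit '0' (value 0) x 2^2 = 0
  Digit '0' (value 0) x 2^1 = 0
  Digit '1' (value 1) x 2^0 = 1
Sum = 5433

5433


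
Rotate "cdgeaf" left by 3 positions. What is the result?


Input: "cdgeaf", rotate left by 3
First 3 characters: "cdg"
Remaining characters: "eaf"
Concatenate remaining + first: "eaf" + "cdg" = "eafcdg"

eafcdg


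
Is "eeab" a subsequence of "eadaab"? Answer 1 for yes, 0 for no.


Check if "eeab" is a subsequence of "eadaab"
Greedy scan:
  Position 0 ('e'): matches sub[0] = 'e'
  Position 1 ('a'): no match needed
  Position 2 ('d'): no match needed
  Position 3 ('a'): no match needed
  Position 4 ('a'): no match needed
  Position 5 ('b'): no match needed
Only matched 1/4 characters => not a subsequence

0


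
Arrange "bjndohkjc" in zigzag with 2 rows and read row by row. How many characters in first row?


Zigzag "bjndohkjc" into 2 rows:
Placing characters:
  'b' => row 0
  'j' => row 1
  'n' => row 0
  'd' => row 1
  'o' => row 0
  'h' => row 1
  'k' => row 0
  'j' => row 1
  'c' => row 0
Rows:
  Row 0: "bnokc"
  Row 1: "jdhj"
First row length: 5

5


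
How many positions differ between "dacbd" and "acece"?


Comparing "dacbd" and "acece" position by position:
  Position 0: 'd' vs 'a' => DIFFER
  Position 1: 'a' vs 'c' => DIFFER
  Position 2: 'c' vs 'e' => DIFFER
  Position 3: 'b' vs 'c' => DIFFER
  Position 4: 'd' vs 'e' => DIFFER
Positions that differ: 5

5


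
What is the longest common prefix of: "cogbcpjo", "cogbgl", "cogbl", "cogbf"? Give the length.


Words: cogbcpjo, cogbgl, cogbl, cogbf
  Position 0: all 'c' => match
  Position 1: all 'o' => match
  Position 2: all 'g' => match
  Position 3: all 'b' => match
  Position 4: ('c', 'g', 'l', 'f') => mismatch, stop
LCP = "cogb" (length 4)

4


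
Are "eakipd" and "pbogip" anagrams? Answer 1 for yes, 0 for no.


Strings: "eakipd", "pbogip"
Sorted first:  adeikp
Sorted second: bgiopp
Differ at position 0: 'a' vs 'b' => not anagrams

0


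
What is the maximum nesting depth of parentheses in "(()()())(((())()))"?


Input: "(()()())(((())()))"
Tracking depth:
  Position 0 '(': depth becomes 1
  Position 1 '(': depth becomes 2
  Position 2 ')': depth becomes 1
  Position 3 '(': depth becomes 2
  Position 4 ')': depth becomes 1
  Position 5 '(': depth becomes 2
  Position 6 ')': depth becomes 1
  Position 7 ')': depth becomes 0
  Position 8 '(': depth becomes 1
  Position 9 '(': depth becomes 2
  Position 10 '(': depth becomes 3
  Position 11 '(': depth becomes 4
  Position 12 ')': depth becomes 3
  Position 13 ')': depth becomes 2
  Position 14 '(': depth becomes 3
  Position 15 ')': depth becomes 2
  Position 16 ')': depth becomes 1
  Position 17 ')': depth becomes 0
Maximum depth reached: 4

4


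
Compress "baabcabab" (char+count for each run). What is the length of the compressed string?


Input: baabcabab
Runs:
  'b' x 1 => "b1"
  'a' x 2 => "a2"
  'b' x 1 => "b1"
  'c' x 1 => "c1"
  'a' x 1 => "a1"
  'b' x 1 => "b1"
  'a' x 1 => "a1"
  'b' x 1 => "b1"
Compressed: "b1a2b1c1a1b1a1b1"
Compressed length: 16

16


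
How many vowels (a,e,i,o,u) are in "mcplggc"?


Input: mcplggc
Checking each character:
  'm' at position 0: consonant
  'c' at position 1: consonant
  'p' at position 2: consonant
  'l' at position 3: consonant
  'g' at position 4: consonant
  'g' at position 5: consonant
  'c' at position 6: consonant
Total vowels: 0

0


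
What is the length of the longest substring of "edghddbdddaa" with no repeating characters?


Input: "edghddbdddaa"
Sliding window (track last position of each char):
  Position 0 ('e'): window [0,0] length 1 -- new best
  Position 1 ('d'): window [0,1] length 2 -- new best
  Position 2 ('g'): window [0,2] length 3 -- new best
  Position 3 ('h'): window [0,3] length 4 -- new best
  Position 4 ('d'): repeat (last at 1), move window start to 2
  Position 4 ('d'): window [2,4] length 3
  Position 5 ('d'): repeat (last at 4), move window start to 5
  Position 5 ('d'): window [5,5] length 1
  Position 6 ('b'): window [5,6] length 2
  Position 7 ('d'): repeat (last at 5), move window start to 6
  Position 7 ('d'): window [6,7] length 2
  Position 8 ('d'): repeat (last at 7), move window start to 8
  Position 8 ('d'): window [8,8] length 1
  Position 9 ('d'): repeat (last at 8), move window start to 9
  Position 9 ('d'): window [9,9] length 1
  Position 10 ('a'): window [9,10] length 2
  Position 11 ('a'): repeat (last at 10), move window start to 11
  Position 11 ('a'): window [11,11] length 1
Longest substring with no repeats: "edgh" with length 4

4


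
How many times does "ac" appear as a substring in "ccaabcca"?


Searching for "ac" in "ccaabcca"
Scanning each position:
  Position 0: "cc" => no
  Position 1: "ca" => no
  Position 2: "aa" => no
  Position 3: "ab" => no
  Position 4: "bc" => no
  Position 5: "cc" => no
  Position 6: "ca" => no
Total occurrences: 0

0


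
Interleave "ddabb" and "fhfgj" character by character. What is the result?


Interleaving "ddabb" and "fhfgj":
  Position 0: 'd' from first, 'f' from second => "df"
  Position 1: 'd' from first, 'h' from second => "dh"
  Position 2: 'a' from first, 'f' from second => "af"
  Position 3: 'b' from first, 'g' from second => "bg"
  Position 4: 'b' from first, 'j' from second => "bj"
Result: dfdhafbgbj

dfdhafbgbj


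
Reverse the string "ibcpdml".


Input: ibcpdml
Reading characters right to left:
  Position 6: 'l'
  Position 5: 'm'
  Position 4: 'd'
  Position 3: 'p'
  Position 2: 'c'
  Position 1: 'b'
  Position 0: 'i'
Reversed: lmdpcbi

lmdpcbi


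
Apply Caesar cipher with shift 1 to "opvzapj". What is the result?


Caesar cipher: shift "opvzapj" by 1
  'o' (pos 14) + 1 = pos 15 = 'p'
  'p' (pos 15) + 1 = pos 16 = 'q'
  'v' (pos 21) + 1 = pos 22 = 'w'
  'z' (pos 25) + 1 = pos 0 = 'a'
  'a' (pos 0) + 1 = pos 1 = 'b'
  'p' (pos 15) + 1 = pos 16 = 'q'
  'j' (pos 9) + 1 = pos 10 = 'k'
Result: pqwabqk

pqwabqk


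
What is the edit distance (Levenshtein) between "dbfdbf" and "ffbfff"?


Computing edit distance: "dbfdbf" -> "ffbfff"
DP table:
           f    f    b    f    f    f
      0    1    2    3    4    5    6
  d   1    1    2    3    4    5    6
  b   2    2    2    2    3    4    5
  f   3    2    2    3    2    3    4
  d   4    3    3    3    3    3    4
  b   5    4    4    3    4    4    4
  f   6    5    4    4    3    4    4
Edit distance = dp[6][6] = 4

4


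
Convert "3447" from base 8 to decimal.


Input: "3447" in base 8
Positional expansion:
  Digit '3' (value 3) x 8^3 = 1536
  Digit '4' (value 4) x 8^2 = 256
  Digit '4' (value 4) x 8^1 = 32
  Digit '7' (value 7) x 8^0 = 7
Sum = 1831

1831


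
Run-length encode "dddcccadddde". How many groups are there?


Input: dddcccadddde
Scanning for consecutive runs:
  Group 1: 'd' x 3 (positions 0-2)
  Group 2: 'c' x 3 (positions 3-5)
  Group 3: 'a' x 1 (positions 6-6)
  Group 4: 'd' x 4 (positions 7-10)
  Group 5: 'e' x 1 (positions 11-11)
Total groups: 5

5


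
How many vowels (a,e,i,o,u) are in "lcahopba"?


Input: lcahopba
Checking each character:
  'l' at position 0: consonant
  'c' at position 1: consonant
  'a' at position 2: vowel (running total: 1)
  'h' at position 3: consonant
  'o' at position 4: vowel (running total: 2)
  'p' at position 5: consonant
  'b' at position 6: consonant
  'a' at position 7: vowel (running total: 3)
Total vowels: 3

3


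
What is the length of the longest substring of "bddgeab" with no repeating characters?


Input: "bddgeab"
Sliding window (track last position of each char):
  Position 0 ('b'): window [0,0] length 1 -- new best
  Position 1 ('d'): window [0,1] length 2 -- new best
  Position 2 ('d'): repeat (last at 1), move window start to 2
  Position 2 ('d'): window [2,2] length 1
  Position 3 ('g'): window [2,3] length 2
  Position 4 ('e'): window [2,4] length 3 -- new best
  Position 5 ('a'): window [2,5] length 4 -- new best
  Position 6 ('b'): window [2,6] length 5 -- new best
Longest substring with no repeats: "dgeab" with length 5

5


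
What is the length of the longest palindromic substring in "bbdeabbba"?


Input: "bbdeabbba"
Checking substrings for palindromes:
  [4:9] "abbba" (len 5) => palindrome
  [5:8] "bbb" (len 3) => palindrome
  [0:2] "bb" (len 2) => palindrome
  [5:7] "bb" (len 2) => palindrome
  [6:8] "bb" (len 2) => palindrome
Longest palindromic substring: "abbba" with length 5

5


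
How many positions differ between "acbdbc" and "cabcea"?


Comparing "acbdbc" and "cabcea" position by position:
  Position 0: 'a' vs 'c' => DIFFER
  Position 1: 'c' vs 'a' => DIFFER
  Position 2: 'b' vs 'b' => same
  Position 3: 'd' vs 'c' => DIFFER
  Position 4: 'b' vs 'e' => DIFFER
  Position 5: 'c' vs 'a' => DIFFER
Positions that differ: 5

5


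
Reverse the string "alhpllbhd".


Input: alhpllbhd
Reading characters right to left:
  Position 8: 'd'
  Position 7: 'h'
  Position 6: 'b'
  Position 5: 'l'
  Position 4: 'l'
  Position 3: 'p'
  Position 2: 'h'
  Position 1: 'l'
  Position 0: 'a'
Reversed: dhbllphla

dhbllphla


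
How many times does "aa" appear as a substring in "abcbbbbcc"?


Searching for "aa" in "abcbbbbcc"
Scanning each position:
  Position 0: "ab" => no
  Position 1: "bc" => no
  Position 2: "cb" => no
  Position 3: "bb" => no
  Position 4: "bb" => no
  Position 5: "bb" => no
  Position 6: "bc" => no
  Position 7: "cc" => no
Total occurrences: 0

0


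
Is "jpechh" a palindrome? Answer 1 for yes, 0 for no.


Input: jpechh
Reversed: hhcepj
  Compare pos 0 ('j') with pos 5 ('h'): MISMATCH
  Compare pos 1 ('p') with pos 4 ('h'): MISMATCH
  Compare pos 2 ('e') with pos 3 ('c'): MISMATCH
Result: not a palindrome

0


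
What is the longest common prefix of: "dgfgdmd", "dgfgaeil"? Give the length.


Words: dgfgdmd, dgfgaeil
  Position 0: all 'd' => match
  Position 1: all 'g' => match
  Position 2: all 'f' => match
  Position 3: all 'g' => match
  Position 4: ('d', 'a') => mismatch, stop
LCP = "dgfg" (length 4)

4


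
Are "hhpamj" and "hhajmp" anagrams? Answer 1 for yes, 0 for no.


Strings: "hhpamj", "hhajmp"
Sorted first:  ahhjmp
Sorted second: ahhjmp
Sorted forms match => anagrams

1


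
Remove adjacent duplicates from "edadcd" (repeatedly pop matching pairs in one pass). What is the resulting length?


Input: edadcd
Stack-based adjacent duplicate removal:
  Read 'e': push. Stack: e
  Read 'd': push. Stack: ed
  Read 'a': push. Stack: eda
  Read 'd': push. Stack: edad
  Read 'c': push. Stack: edadc
  Read 'd': push. Stack: edadcd
Final stack: "edadcd" (length 6)

6


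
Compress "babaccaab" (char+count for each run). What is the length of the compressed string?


Input: babaccaab
Runs:
  'b' x 1 => "b1"
  'a' x 1 => "a1"
  'b' x 1 => "b1"
  'a' x 1 => "a1"
  'c' x 2 => "c2"
  'a' x 2 => "a2"
  'b' x 1 => "b1"
Compressed: "b1a1b1a1c2a2b1"
Compressed length: 14

14


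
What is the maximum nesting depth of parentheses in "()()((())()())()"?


Input: "()()((())()())()"
Tracking depth:
  Position 0 '(': depth becomes 1
  Position 1 ')': depth becomes 0
  Position 2 '(': depth becomes 1
  Position 3 ')': depth becomes 0
  Position 4 '(': depth becomes 1
  Position 5 '(': depth becomes 2
  Position 6 '(': depth becomes 3
  Position 7 ')': depth becomes 2
  Position 8 ')': depth becomes 1
  Position 9 '(': depth becomes 2
  Position 10 ')': depth becomes 1
  Position 11 '(': depth becomes 2
  Position 12 ')': depth becomes 1
  Position 13 ')': depth becomes 0
  Position 14 '(': depth becomes 1
  Position 15 ')': depth becomes 0
Maximum depth reached: 3

3


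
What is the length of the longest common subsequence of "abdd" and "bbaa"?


LCS of "abdd" and "bbaa"
DP table:
           b    b    a    a
      0    0    0    0    0
  a   0    0    0    1    1
  b   0    1    1    1    1
  d   0    1    1    1    1
  d   0    1    1    1    1
LCS length = dp[4][4] = 1

1


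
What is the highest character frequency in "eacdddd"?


Input: eacdddd
Character counts:
  'a': 1
  'c': 1
  'd': 4
  'e': 1
Maximum frequency: 4

4


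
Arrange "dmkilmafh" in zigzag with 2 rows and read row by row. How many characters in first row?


Zigzag "dmkilmafh" into 2 rows:
Placing characters:
  'd' => row 0
  'm' => row 1
  'k' => row 0
  'i' => row 1
  'l' => row 0
  'm' => row 1
  'a' => row 0
  'f' => row 1
  'h' => row 0
Rows:
  Row 0: "dklah"
  Row 1: "mimf"
First row length: 5

5


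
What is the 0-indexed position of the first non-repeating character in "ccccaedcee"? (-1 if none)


Input: ccccaedcee
Character frequencies:
  'a': 1
  'c': 5
  'd': 1
  'e': 3
Scanning left to right for freq == 1:
  Position 0 ('c'): freq=5, skip
  Position 1 ('c'): freq=5, skip
  Position 2 ('c'): freq=5, skip
  Position 3 ('c'): freq=5, skip
  Position 4 ('a'): unique! => answer = 4

4


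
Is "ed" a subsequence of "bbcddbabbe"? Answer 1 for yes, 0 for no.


Check if "ed" is a subsequence of "bbcddbabbe"
Greedy scan:
  Position 0 ('b'): no match needed
  Position 1 ('b'): no match needed
  Position 2 ('c'): no match needed
  Position 3 ('d'): no match needed
  Position 4 ('d'): no match needed
  Position 5 ('b'): no match needed
  Position 6 ('a'): no match needed
  Position 7 ('b'): no match needed
  Position 8 ('b'): no match needed
  Position 9 ('e'): matches sub[0] = 'e'
Only matched 1/2 characters => not a subsequence

0


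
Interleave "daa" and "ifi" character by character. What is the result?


Interleaving "daa" and "ifi":
  Position 0: 'd' from first, 'i' from second => "di"
  Position 1: 'a' from first, 'f' from second => "af"
  Position 2: 'a' from first, 'i' from second => "ai"
Result: diafai

diafai


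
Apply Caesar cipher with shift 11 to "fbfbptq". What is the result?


Caesar cipher: shift "fbfbptq" by 11
  'f' (pos 5) + 11 = pos 16 = 'q'
  'b' (pos 1) + 11 = pos 12 = 'm'
  'f' (pos 5) + 11 = pos 16 = 'q'
  'b' (pos 1) + 11 = pos 12 = 'm'
  'p' (pos 15) + 11 = pos 0 = 'a'
  't' (pos 19) + 11 = pos 4 = 'e'
  'q' (pos 16) + 11 = pos 1 = 'b'
Result: qmqmaeb

qmqmaeb


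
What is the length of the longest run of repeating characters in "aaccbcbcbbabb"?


Input: "aaccbcbcbbabb"
Scanning for longest run:
  Position 1 ('a'): continues run of 'a', length=2
  Position 2 ('c'): new char, reset run to 1
  Position 3 ('c'): continues run of 'c', length=2
  Position 4 ('b'): new char, reset run to 1
  Position 5 ('c'): new char, reset run to 1
  Position 6 ('b'): new char, reset run to 1
  Position 7 ('c'): new char, reset run to 1
  Position 8 ('b'): new char, reset run to 1
  Position 9 ('b'): continues run of 'b', length=2
  Position 10 ('a'): new char, reset run to 1
  Position 11 ('b'): new char, reset run to 1
  Position 12 ('b'): continues run of 'b', length=2
Longest run: 'a' with length 2

2


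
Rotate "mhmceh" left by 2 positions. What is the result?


Input: "mhmceh", rotate left by 2
First 2 characters: "mh"
Remaining characters: "mceh"
Concatenate remaining + first: "mceh" + "mh" = "mcehmh"

mcehmh


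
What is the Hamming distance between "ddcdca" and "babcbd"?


Comparing "ddcdca" and "babcbd" position by position:
  Position 0: 'd' vs 'b' => differ
  Position 1: 'd' vs 'a' => differ
  Position 2: 'c' vs 'b' => differ
  Position 3: 'd' vs 'c' => differ
  Position 4: 'c' vs 'b' => differ
  Position 5: 'a' vs 'd' => differ
Total differences (Hamming distance): 6

6


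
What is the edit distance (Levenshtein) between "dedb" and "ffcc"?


Computing edit distance: "dedb" -> "ffcc"
DP table:
           f    f    c    c
      0    1    2    3    4
  d   1    1    2    3    4
  e   2    2    2    3    4
  d   3    3    3    3    4
  b   4    4    4    4    4
Edit distance = dp[4][4] = 4

4


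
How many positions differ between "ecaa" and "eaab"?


Comparing "ecaa" and "eaab" position by position:
  Position 0: 'e' vs 'e' => same
  Position 1: 'c' vs 'a' => DIFFER
  Position 2: 'a' vs 'a' => same
  Position 3: 'a' vs 'b' => DIFFER
Positions that differ: 2

2


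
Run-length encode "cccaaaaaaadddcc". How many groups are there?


Input: cccaaaaaaadddcc
Scanning for consecutive runs:
  Group 1: 'c' x 3 (positions 0-2)
  Group 2: 'a' x 7 (positions 3-9)
  Group 3: 'd' x 3 (positions 10-12)
  Group 4: 'c' x 2 (positions 13-14)
Total groups: 4

4


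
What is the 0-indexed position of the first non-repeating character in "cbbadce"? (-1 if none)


Input: cbbadce
Character frequencies:
  'a': 1
  'b': 2
  'c': 2
  'd': 1
  'e': 1
Scanning left to right for freq == 1:
  Position 0 ('c'): freq=2, skip
  Position 1 ('b'): freq=2, skip
  Position 2 ('b'): freq=2, skip
  Position 3 ('a'): unique! => answer = 3

3


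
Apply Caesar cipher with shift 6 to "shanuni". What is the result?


Caesar cipher: shift "shanuni" by 6
  's' (pos 18) + 6 = pos 24 = 'y'
  'h' (pos 7) + 6 = pos 13 = 'n'
  'a' (pos 0) + 6 = pos 6 = 'g'
  'n' (pos 13) + 6 = pos 19 = 't'
  'u' (pos 20) + 6 = pos 0 = 'a'
  'n' (pos 13) + 6 = pos 19 = 't'
  'i' (pos 8) + 6 = pos 14 = 'o'
Result: yngtato

yngtato


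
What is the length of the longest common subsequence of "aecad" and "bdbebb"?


LCS of "aecad" and "bdbebb"
DP table:
           b    d    b    e    b    b
      0    0    0    0    0    0    0
  a   0    0    0    0    0    0    0
  e   0    0    0    0    1    1    1
  c   0    0    0    0    1    1    1
  a   0    0    0    0    1    1    1
  d   0    0    1    1    1    1    1
LCS length = dp[5][6] = 1

1


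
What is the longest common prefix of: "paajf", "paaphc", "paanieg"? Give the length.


Words: paajf, paaphc, paanieg
  Position 0: all 'p' => match
  Position 1: all 'a' => match
  Position 2: all 'a' => match
  Position 3: ('j', 'p', 'n') => mismatch, stop
LCP = "paa" (length 3)

3


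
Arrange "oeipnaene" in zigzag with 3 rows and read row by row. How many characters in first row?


Zigzag "oeipnaene" into 3 rows:
Placing characters:
  'o' => row 0
  'e' => row 1
  'i' => row 2
  'p' => row 1
  'n' => row 0
  'a' => row 1
  'e' => row 2
  'n' => row 1
  'e' => row 0
Rows:
  Row 0: "one"
  Row 1: "epan"
  Row 2: "ie"
First row length: 3

3


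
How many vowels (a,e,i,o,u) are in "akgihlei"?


Input: akgihlei
Checking each character:
  'a' at position 0: vowel (running total: 1)
  'k' at position 1: consonant
  'g' at position 2: consonant
  'i' at position 3: vowel (running total: 2)
  'h' at position 4: consonant
  'l' at position 5: consonant
  'e' at position 6: vowel (running total: 3)
  'i' at position 7: vowel (running total: 4)
Total vowels: 4

4


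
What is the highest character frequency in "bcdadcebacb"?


Input: bcdadcebacb
Character counts:
  'a': 2
  'b': 3
  'c': 3
  'd': 2
  'e': 1
Maximum frequency: 3

3


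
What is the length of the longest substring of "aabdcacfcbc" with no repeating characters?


Input: "aabdcacfcbc"
Sliding window (track last position of each char):
  Position 0 ('a'): window [0,0] length 1 -- new best
  Position 1 ('a'): repeat (last at 0), move window start to 1
  Position 1 ('a'): window [1,1] length 1
  Position 2 ('b'): window [1,2] length 2 -- new best
  Position 3 ('d'): window [1,3] length 3 -- new best
  Position 4 ('c'): window [1,4] length 4 -- new best
  Position 5 ('a'): repeat (last at 1), move window start to 2
  Position 5 ('a'): window [2,5] length 4
  Position 6 ('c'): repeat (last at 4), move window start to 5
  Position 6 ('c'): window [5,6] length 2
  Position 7 ('f'): window [5,7] length 3
  Position 8 ('c'): repeat (last at 6), move window start to 7
  Position 8 ('c'): window [7,8] length 2
  Position 9 ('b'): window [7,9] length 3
  Position 10 ('c'): repeat (last at 8), move window start to 9
  Position 10 ('c'): window [9,10] length 2
Longest substring with no repeats: "abdc" with length 4

4


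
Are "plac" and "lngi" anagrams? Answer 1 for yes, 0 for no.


Strings: "plac", "lngi"
Sorted first:  aclp
Sorted second: giln
Differ at position 0: 'a' vs 'g' => not anagrams

0


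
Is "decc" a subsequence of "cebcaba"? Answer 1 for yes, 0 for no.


Check if "decc" is a subsequence of "cebcaba"
Greedy scan:
  Position 0 ('c'): no match needed
  Position 1 ('e'): no match needed
  Position 2 ('b'): no match needed
  Position 3 ('c'): no match needed
  Position 4 ('a'): no match needed
  Position 5 ('b'): no match needed
  Position 6 ('a'): no match needed
Only matched 0/4 characters => not a subsequence

0


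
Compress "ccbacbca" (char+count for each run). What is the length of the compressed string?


Input: ccbacbca
Runs:
  'c' x 2 => "c2"
  'b' x 1 => "b1"
  'a' x 1 => "a1"
  'c' x 1 => "c1"
  'b' x 1 => "b1"
  'c' x 1 => "c1"
  'a' x 1 => "a1"
Compressed: "c2b1a1c1b1c1a1"
Compressed length: 14

14


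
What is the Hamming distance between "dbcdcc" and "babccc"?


Comparing "dbcdcc" and "babccc" position by position:
  Position 0: 'd' vs 'b' => differ
  Position 1: 'b' vs 'a' => differ
  Position 2: 'c' vs 'b' => differ
  Position 3: 'd' vs 'c' => differ
  Position 4: 'c' vs 'c' => same
  Position 5: 'c' vs 'c' => same
Total differences (Hamming distance): 4

4


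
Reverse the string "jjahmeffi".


Input: jjahmeffi
Reading characters right to left:
  Position 8: 'i'
  Position 7: 'f'
  Position 6: 'f'
  Position 5: 'e'
  Position 4: 'm'
  Position 3: 'h'
  Position 2: 'a'
  Position 1: 'j'
  Position 0: 'j'
Reversed: iffemhajj

iffemhajj


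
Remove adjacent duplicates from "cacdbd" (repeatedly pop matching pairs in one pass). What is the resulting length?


Input: cacdbd
Stack-based adjacent duplicate removal:
  Read 'c': push. Stack: c
  Read 'a': push. Stack: ca
  Read 'c': push. Stack: cac
  Read 'd': push. Stack: cacd
  Read 'b': push. Stack: cacdb
  Read 'd': push. Stack: cacdbd
Final stack: "cacdbd" (length 6)

6


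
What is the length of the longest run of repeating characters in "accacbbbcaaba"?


Input: "accacbbbcaaba"
Scanning for longest run:
  Position 1 ('c'): new char, reset run to 1
  Position 2 ('c'): continues run of 'c', length=2
  Position 3 ('a'): new char, reset run to 1
  Position 4 ('c'): new char, reset run to 1
  Position 5 ('b'): new char, reset run to 1
  Position 6 ('b'): continues run of 'b', length=2
  Position 7 ('b'): continues run of 'b', length=3
  Position 8 ('c'): new char, reset run to 1
  Position 9 ('a'): new char, reset run to 1
  Position 10 ('a'): continues run of 'a', length=2
  Position 11 ('b'): new char, reset run to 1
  Position 12 ('a'): new char, reset run to 1
Longest run: 'b' with length 3

3


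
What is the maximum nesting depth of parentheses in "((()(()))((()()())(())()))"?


Input: "((()(()))((()()())(())()))"
Tracking depth:
  Position 0 '(': depth becomes 1
  Position 1 '(': depth becomes 2
  Position 2 '(': depth becomes 3
  Position 3 ')': depth becomes 2
  Position 4 '(': depth becomes 3
  Position 5 '(': depth becomes 4
  Position 6 ')': depth becomes 3
  Position 7 ')': depth becomes 2
  Position 8 ')': depth becomes 1
  Position 9 '(': depth becomes 2
  Position 10 '(': depth becomes 3
  Position 11 '(': depth becomes 4
  Position 12 ')': depth becomes 3
  Position 13 '(': depth becomes 4
  Position 14 ')': depth becomes 3
  Position 15 '(': depth becomes 4
  Position 16 ')': depth becomes 3
  Position 17 ')': depth becomes 2
  Position 18 '(': depth becomes 3
  Position 19 '(': depth becomes 4
  Position 20 ')': depth becomes 3
  Position 21 ')': depth becomes 2
  Position 22 '(': depth becomes 3
  Position 23 ')': depth becomes 2
  Position 24 ')': depth becomes 1
  Position 25 ')': depth becomes 0
Maximum depth reached: 4

4


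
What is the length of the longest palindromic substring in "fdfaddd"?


Input: "fdfaddd"
Checking substrings for palindromes:
  [0:3] "fdf" (len 3) => palindrome
  [4:7] "ddd" (len 3) => palindrome
  [4:6] "dd" (len 2) => palindrome
  [5:7] "dd" (len 2) => palindrome
Longest palindromic substring: "fdf" with length 3

3
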